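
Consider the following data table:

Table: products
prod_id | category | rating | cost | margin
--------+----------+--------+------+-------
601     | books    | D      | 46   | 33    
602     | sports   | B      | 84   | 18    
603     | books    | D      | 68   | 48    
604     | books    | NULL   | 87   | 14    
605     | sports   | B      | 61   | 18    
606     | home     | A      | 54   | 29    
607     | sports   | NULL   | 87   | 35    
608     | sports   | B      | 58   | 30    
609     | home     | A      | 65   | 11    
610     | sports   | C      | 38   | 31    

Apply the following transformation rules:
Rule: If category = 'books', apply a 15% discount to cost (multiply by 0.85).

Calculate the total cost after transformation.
617.85

Step 1: Records with category = 'books' have total cost = 201
Step 2: Apply multiplier: 201 × 0.85 = 170.85
Step 3: Other records total: 447
Step 4: Final sum = 170.85 + 447 = 617.85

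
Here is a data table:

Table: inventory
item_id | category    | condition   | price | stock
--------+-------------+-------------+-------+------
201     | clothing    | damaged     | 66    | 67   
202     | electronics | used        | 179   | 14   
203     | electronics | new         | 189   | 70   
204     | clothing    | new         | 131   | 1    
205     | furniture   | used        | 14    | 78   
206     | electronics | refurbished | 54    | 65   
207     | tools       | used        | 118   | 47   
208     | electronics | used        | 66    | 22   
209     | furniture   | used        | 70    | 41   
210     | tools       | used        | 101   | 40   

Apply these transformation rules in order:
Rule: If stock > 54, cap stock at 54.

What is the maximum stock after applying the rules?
54

Step 1: Original maximum stock = 78
Step 2: Apply cap at 54
Step 3: 4 records had stock > 54 and were capped
Step 4: Maximum after transformation = 54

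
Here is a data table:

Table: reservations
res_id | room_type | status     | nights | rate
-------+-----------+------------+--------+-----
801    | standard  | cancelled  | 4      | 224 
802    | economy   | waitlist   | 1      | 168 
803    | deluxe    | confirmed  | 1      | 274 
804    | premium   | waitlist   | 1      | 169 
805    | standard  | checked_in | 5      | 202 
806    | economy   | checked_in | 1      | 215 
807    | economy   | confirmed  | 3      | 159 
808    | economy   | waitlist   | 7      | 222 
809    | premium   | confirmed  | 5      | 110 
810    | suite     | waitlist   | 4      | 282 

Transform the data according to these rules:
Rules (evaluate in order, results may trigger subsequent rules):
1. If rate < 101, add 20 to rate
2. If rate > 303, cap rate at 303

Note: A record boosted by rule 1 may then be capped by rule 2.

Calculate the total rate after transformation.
2025

Step 1: Apply rule 1 to records with rate < 101
  - 0 records get bonus of 20
  - Of these, 0 records then exceed 303 and get capped
Step 2: Apply rule 2 to records with rate > 303
  - 0 records (original) are capped
Step 3: Calculate final sum = 2025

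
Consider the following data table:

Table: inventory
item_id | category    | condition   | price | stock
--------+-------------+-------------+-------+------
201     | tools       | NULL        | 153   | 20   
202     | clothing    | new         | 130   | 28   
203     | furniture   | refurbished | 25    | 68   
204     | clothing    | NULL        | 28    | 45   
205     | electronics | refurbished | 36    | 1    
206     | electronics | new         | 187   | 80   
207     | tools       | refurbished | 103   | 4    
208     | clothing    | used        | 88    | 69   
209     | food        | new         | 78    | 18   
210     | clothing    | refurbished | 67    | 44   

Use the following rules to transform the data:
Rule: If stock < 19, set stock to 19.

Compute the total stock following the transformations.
411

Step 1: 3 records have stock < 19
Step 2: These records originally summed to 23
Step 3: After setting to minimum: 3 × 19 = 57
Step 4: Unaffected records sum: 354
Step 5: Final sum = 57 + 354 = 411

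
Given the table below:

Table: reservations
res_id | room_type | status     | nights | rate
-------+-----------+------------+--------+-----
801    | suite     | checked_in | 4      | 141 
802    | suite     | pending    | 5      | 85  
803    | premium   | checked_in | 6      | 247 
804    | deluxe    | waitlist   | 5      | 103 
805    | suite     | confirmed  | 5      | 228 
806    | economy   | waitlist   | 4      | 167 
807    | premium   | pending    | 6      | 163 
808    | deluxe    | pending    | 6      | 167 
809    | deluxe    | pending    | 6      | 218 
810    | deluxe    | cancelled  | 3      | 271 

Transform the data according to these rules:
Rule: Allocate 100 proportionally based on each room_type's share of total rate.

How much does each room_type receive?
deluxe: 42.4, economy: 9.33, premium: 22.91, suite: 25.36

Step 1: Calculate total rate = 1790
Step 2: Calculate each room_type's proportion:
  deluxe: 759/1790 = 42.40% → 42.4
  economy: 167/1790 = 9.33% → 9.33
  premium: 410/1790 = 22.91% → 22.91
  suite: 454/1790 = 25.36% → 25.36
Step 3: Verify: sum of allocations ≈ 100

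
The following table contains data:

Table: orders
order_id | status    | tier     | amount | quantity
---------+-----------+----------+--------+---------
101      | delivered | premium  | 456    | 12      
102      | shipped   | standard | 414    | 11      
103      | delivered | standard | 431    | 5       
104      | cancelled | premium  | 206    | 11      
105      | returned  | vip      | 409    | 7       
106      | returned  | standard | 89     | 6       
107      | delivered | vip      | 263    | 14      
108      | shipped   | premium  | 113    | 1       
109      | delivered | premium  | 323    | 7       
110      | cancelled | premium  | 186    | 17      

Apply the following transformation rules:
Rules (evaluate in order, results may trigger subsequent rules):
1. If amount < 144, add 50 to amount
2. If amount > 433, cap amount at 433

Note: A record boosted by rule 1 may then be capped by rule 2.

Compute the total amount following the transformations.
2967

Step 1: Apply rule 1 to records with amount < 144
  - 2 records get bonus of 50
  - Of these, 0 records then exceed 433 and get capped
Step 2: Apply rule 2 to records with amount > 433
  - 1 records (original) are capped
Step 3: Calculate final sum = 2967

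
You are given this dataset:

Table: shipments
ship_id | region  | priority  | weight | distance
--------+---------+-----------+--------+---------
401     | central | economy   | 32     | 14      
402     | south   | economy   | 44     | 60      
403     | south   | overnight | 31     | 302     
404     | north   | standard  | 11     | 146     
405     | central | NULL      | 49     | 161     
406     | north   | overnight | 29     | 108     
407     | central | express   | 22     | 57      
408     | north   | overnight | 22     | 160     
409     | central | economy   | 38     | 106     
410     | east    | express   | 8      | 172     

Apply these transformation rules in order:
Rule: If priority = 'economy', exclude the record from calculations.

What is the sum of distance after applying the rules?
1106

Step 1: Identify records where priority = 'economy'
Step 2: The excluded records sum to 180
Step 3: Original total distance = 1286
Step 4: Remaining total = 1286 - 180 = 1106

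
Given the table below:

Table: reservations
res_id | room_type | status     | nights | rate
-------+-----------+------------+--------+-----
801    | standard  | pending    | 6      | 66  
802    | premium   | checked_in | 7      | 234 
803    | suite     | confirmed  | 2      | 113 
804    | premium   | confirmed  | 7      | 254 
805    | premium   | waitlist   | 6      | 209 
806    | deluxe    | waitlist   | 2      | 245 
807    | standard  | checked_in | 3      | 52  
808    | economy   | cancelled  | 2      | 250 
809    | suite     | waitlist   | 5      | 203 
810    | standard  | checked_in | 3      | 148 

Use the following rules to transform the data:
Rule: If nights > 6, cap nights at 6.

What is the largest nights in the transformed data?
6

Step 1: Original maximum nights = 7
Step 2: Apply cap at 6
Step 3: 2 records had nights > 6 and were capped
Step 4: Maximum after transformation = 6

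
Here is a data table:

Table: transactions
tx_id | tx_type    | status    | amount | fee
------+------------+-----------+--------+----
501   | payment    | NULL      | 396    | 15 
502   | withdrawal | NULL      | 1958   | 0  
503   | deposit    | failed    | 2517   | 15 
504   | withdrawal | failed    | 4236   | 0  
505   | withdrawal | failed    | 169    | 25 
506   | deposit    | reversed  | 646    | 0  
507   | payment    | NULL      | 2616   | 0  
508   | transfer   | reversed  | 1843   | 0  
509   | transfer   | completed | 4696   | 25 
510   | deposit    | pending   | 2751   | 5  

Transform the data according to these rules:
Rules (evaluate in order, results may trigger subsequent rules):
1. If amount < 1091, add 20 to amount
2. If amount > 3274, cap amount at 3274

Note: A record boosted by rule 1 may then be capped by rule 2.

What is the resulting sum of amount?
19504

Step 1: Apply rule 1 to records with amount < 1091
  - 3 records get bonus of 20
  - Of these, 0 records then exceed 3274 and get capped
Step 2: Apply rule 2 to records with amount > 3274
  - 2 records (original) are capped
Step 3: Calculate final sum = 19504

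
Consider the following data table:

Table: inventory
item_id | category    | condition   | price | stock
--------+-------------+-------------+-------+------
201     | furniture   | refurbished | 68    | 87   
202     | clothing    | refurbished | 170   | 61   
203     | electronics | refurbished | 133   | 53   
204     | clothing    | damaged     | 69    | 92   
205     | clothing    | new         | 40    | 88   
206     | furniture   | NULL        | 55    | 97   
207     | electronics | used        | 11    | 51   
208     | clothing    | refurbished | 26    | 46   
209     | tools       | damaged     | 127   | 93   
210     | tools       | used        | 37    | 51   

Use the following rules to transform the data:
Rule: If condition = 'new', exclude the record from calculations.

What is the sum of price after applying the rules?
696

Step 1: Identify records where condition = 'new'
Step 2: The excluded records sum to 40
Step 3: Original total price = 736
Step 4: Remaining total = 736 - 40 = 696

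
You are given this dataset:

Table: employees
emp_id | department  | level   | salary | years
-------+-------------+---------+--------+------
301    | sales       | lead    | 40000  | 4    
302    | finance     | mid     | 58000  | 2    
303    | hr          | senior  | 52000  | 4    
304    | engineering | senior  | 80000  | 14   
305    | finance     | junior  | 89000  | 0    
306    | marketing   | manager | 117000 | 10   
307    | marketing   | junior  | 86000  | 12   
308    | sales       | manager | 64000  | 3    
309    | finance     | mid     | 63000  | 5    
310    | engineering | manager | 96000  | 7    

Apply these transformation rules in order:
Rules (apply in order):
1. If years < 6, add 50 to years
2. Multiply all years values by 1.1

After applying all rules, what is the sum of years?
397.1

Step 1: Apply Rule 1 - Add 50 to records with years < 6
  - 6 records affected: 18 + (6 × 50) = 318
  - Unaffected records: 43
  - Sum after Rule 1: 361
Step 2: Apply Rule 2 - Multiply all by 1.1
  - 361 × 1.1 = 397.1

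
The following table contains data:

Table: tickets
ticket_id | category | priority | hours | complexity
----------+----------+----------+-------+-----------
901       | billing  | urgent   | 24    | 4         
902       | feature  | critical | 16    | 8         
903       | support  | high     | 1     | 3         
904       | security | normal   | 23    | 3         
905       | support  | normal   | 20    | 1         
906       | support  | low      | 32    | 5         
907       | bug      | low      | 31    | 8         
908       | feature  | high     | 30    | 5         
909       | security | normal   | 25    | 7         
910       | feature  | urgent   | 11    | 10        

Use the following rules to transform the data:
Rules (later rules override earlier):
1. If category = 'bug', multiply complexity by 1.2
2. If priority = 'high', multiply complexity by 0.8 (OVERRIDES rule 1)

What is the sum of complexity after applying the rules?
54.0

Step 1: Rule 2 takes priority for records with priority = 'high'
  - 2 records: 8 × 0.8 = 6.4
Step 2: Rule 1 applies to remaining records with category = 'bug'
  - 1 records: 8 × 1.2 = 9.6
Step 3: Other records unchanged: 38
Step 4: Final sum = 6.4 + 9.6 + 38 = 54.0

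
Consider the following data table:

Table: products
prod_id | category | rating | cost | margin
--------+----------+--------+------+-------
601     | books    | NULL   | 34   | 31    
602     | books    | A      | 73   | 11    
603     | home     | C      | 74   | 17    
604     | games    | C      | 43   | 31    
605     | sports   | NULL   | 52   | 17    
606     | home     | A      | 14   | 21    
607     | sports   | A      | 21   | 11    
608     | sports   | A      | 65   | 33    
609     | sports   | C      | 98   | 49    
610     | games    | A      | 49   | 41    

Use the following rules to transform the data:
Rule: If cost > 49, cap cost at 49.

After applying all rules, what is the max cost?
49

Step 1: Original maximum cost = 98
Step 2: Apply cap at 49
Step 3: 5 records had cost > 49 and were capped
Step 4: Maximum after transformation = 49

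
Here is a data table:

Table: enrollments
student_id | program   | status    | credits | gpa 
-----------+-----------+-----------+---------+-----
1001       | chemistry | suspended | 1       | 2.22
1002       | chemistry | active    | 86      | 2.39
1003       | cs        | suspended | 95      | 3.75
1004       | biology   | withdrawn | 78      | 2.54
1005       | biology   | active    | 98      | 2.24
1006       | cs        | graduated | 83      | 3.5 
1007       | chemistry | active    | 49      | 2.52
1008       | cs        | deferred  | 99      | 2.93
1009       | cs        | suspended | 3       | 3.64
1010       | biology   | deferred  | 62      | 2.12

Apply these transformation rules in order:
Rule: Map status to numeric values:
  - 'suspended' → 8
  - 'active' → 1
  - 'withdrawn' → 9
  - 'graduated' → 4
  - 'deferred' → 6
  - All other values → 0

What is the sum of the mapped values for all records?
52

Step 1: Apply mapping to each record
Step 2: Count by status:
  'suspended': 3 records × 8 = 24
  'active': 3 records × 1 = 3
  'withdrawn': 1 records × 9 = 9
  'graduated': 1 records × 4 = 4
  'deferred': 2 records × 6 = 12
Step 3: Sum all mapped values = 52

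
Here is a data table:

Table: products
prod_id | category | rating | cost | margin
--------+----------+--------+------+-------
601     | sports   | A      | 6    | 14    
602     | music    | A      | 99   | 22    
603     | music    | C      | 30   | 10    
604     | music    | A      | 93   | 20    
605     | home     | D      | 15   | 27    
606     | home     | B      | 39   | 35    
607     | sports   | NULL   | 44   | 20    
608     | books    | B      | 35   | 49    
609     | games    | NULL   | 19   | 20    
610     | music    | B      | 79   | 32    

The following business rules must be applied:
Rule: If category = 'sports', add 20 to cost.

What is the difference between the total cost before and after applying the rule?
40

Step 1: Original sum of cost = 459
Step 2: 2 records have category = 'sports'
Step 3: Each affected record changes by 20
Step 4: Total change = 2 × 20 = 40
Step 5: New sum = 459 + 40 = 499
Step 6: Difference = |499 - 459| = 40
        (Sum increased by 40)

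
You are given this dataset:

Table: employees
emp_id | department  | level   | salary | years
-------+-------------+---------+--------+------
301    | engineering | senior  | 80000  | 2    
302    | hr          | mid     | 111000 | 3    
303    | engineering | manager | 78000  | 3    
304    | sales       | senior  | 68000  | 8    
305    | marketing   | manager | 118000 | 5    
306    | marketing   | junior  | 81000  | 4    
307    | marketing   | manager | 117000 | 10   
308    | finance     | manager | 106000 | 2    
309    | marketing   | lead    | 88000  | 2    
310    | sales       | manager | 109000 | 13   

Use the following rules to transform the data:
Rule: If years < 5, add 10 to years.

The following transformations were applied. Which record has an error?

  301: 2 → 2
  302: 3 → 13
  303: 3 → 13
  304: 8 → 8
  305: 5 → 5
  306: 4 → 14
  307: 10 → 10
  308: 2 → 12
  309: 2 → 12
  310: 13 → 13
Record 301 has an error. The correct transformed value should be 12, not 2.

Step 1: Check each record against the rule
Step 2: Record 301 has years = 2
Step 3: Since 2 < 5, the bonus should have been applied
Step 4: Correct value = 12, but claimed value = 2
Conclusion: Record 301 has the error.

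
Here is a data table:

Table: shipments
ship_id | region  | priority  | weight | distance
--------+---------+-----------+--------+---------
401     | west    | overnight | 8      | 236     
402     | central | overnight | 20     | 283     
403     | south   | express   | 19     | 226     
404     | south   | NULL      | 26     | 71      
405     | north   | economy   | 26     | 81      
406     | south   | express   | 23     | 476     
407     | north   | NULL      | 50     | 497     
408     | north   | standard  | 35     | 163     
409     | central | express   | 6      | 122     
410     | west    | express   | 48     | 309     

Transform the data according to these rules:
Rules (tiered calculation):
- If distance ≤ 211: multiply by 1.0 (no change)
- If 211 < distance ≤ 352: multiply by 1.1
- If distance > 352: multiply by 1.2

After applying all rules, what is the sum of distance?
2764.0

Step 1: Tier 1 (distance ≤ 211): 4 records, sum = 437 × 1.0 = 437.0
Step 2: Tier 2 (211 < distance ≤ 352): 4 records, sum = 1054 × 1.1 = 1159.4
Step 3: Tier 3 (distance > 352): 2 records, sum = 973 × 1.2 = 1167.6
Step 4: Final sum = 437.0 + 1159.4 + 1167.6 = 2764.0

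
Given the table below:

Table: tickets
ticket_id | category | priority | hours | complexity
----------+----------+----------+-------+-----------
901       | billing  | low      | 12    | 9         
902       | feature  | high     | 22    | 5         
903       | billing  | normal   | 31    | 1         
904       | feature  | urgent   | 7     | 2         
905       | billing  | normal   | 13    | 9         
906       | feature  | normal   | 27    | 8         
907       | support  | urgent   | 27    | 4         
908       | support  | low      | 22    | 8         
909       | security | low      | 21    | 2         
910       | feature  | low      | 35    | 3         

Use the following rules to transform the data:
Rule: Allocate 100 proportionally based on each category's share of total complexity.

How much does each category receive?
billing: 37.25, feature: 35.29, security: 3.92, support: 23.53

Step 1: Calculate total complexity = 51
Step 2: Calculate each category's proportion:
  billing: 19/51 = 37.25% → 37.25
  feature: 18/51 = 35.29% → 35.29
  security: 2/51 = 3.92% → 3.92
  support: 12/51 = 23.53% → 23.53
Step 3: Verify: sum of allocations ≈ 100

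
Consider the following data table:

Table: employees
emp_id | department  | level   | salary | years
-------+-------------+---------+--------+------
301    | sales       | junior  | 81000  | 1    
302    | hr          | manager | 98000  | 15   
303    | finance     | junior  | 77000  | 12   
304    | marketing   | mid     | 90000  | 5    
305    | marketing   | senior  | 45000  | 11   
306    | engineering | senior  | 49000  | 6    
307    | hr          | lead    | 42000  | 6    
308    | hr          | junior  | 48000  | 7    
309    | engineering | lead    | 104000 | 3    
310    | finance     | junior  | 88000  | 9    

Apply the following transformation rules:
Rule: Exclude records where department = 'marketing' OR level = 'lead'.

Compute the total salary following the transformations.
441000

Step 1: Find records where department = 'marketing' OR level = 'lead'
Step 2: 4 records match, summing to 281000
Step 3: Original sum: 722000
Step 4: Remaining sum = 722000 - 281000 = 441000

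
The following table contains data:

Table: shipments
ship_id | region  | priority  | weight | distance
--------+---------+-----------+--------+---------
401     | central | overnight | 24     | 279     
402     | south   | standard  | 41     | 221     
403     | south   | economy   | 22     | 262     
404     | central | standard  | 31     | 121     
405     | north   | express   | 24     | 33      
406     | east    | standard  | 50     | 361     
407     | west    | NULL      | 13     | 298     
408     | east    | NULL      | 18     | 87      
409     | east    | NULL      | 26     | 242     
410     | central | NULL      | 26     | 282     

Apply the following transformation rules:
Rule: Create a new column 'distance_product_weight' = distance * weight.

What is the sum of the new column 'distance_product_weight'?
63178

Step 1: For each record, compute distance * weight
Example calculations:
  279 * 24 = 6696
  221 * 41 = 9061
  262 * 22 = 5764
  ...
Step 2: Sum all derived values
Step 3: Total = 63178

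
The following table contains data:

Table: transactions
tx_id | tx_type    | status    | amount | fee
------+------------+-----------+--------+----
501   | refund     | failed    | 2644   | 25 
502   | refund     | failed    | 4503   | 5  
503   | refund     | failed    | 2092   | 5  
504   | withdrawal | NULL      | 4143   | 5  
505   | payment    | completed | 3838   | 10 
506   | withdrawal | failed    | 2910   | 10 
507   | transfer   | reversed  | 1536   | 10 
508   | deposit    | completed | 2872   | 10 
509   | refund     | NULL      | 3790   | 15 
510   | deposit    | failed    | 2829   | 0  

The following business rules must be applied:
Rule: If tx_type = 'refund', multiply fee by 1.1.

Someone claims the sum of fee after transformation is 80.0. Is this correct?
No, the correct result is 100.0.

Step 1: Calculate the correct sum after transformation
Step 2: Apply multiplier 1.1 to records where tx_type = 'refund'
Step 3: Correct result = 100.0
Step 4: Claimed result = 80.0
Step 5: 100.0 ≠ 80.0
Conclusion: The claimed result is incorrect. The correct answer is 100.0.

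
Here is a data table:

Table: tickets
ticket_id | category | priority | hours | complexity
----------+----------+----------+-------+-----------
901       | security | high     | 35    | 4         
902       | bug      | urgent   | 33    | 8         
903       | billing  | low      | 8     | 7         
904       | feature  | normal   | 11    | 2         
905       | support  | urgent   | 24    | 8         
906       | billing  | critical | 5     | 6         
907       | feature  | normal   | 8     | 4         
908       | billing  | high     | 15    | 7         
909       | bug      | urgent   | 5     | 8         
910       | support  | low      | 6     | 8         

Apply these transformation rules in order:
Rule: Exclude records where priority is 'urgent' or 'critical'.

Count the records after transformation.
6

Step 1: Count records to exclude
  - 3 (urgent) + 1 (critical) = 4 records
Step 2: Total records: 10
Step 3: Remaining = 10 - 4 = 6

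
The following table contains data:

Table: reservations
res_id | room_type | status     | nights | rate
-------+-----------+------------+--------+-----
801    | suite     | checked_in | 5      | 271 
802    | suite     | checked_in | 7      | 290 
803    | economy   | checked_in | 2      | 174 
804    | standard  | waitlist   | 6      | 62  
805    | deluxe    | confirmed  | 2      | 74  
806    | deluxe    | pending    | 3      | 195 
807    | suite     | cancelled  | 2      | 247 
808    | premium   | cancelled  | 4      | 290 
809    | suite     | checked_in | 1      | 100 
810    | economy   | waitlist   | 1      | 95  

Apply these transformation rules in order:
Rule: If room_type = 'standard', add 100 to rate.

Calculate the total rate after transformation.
1898

Step 1: Count records where room_type = 'standard': 1
Step 2: Total bonus added: 1 × 100 = 100
Step 3: Original sum of rate: 1798
Step 4: Final sum = 1798 + 100 = 1898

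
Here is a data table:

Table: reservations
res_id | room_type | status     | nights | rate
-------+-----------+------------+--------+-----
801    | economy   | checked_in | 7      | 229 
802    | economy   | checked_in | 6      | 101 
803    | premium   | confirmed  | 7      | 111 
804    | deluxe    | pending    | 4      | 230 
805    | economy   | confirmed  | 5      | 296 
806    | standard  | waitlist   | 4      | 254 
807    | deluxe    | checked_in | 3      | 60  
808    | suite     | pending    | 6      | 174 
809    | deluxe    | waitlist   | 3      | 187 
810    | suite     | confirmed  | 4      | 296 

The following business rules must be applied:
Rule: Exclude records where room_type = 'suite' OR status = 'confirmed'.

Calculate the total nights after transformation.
27

Step 1: Find records where room_type = 'suite' OR status = 'confirmed'
Step 2: 4 records match, summing to 22
Step 3: Original sum: 49
Step 4: Remaining sum = 49 - 22 = 27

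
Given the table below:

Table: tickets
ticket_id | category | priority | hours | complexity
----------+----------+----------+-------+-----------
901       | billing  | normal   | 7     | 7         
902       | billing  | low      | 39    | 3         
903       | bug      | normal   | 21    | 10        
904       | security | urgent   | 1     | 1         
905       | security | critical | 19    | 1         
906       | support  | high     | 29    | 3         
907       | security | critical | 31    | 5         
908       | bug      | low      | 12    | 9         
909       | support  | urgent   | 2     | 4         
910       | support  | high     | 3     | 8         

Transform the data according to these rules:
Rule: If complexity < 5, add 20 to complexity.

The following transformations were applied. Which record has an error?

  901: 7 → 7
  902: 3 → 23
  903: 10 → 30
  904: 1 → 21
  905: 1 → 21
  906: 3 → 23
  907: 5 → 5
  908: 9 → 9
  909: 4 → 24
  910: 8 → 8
Record 903 has an error. The correct transformed value should be 10, not 30.

Step 1: Check each record against the rule
Step 2: Record 903 has complexity = 10
Step 3: Since 10 >= 5, the bonus should not have been applied
Step 4: Correct value = 10, but claimed value = 30
Conclusion: Record 903 has the error.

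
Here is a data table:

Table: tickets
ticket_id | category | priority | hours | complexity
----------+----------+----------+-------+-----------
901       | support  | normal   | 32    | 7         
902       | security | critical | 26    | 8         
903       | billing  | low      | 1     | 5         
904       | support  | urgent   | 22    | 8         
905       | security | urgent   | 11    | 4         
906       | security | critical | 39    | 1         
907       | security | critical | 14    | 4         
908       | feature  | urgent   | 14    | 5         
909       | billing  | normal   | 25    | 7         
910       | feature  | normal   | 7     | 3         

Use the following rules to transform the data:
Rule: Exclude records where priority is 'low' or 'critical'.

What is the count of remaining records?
6

Step 1: Count records to exclude
  - 1 (low) + 3 (critical) = 4 records
Step 2: Total records: 10
Step 3: Remaining = 10 - 4 = 6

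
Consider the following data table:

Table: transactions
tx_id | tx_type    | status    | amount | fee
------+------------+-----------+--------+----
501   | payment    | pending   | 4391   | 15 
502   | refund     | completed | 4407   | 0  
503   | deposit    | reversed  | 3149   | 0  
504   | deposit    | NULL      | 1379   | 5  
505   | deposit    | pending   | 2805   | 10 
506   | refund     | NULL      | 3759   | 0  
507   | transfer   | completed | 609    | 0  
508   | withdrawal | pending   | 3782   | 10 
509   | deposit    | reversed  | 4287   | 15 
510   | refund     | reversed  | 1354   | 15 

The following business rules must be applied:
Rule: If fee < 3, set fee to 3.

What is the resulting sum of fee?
82

Step 1: 4 records have fee < 3
Step 2: These records originally summed to 0
Step 3: After setting to minimum: 4 × 3 = 12
Step 4: Unaffected records sum: 70
Step 5: Final sum = 12 + 70 = 82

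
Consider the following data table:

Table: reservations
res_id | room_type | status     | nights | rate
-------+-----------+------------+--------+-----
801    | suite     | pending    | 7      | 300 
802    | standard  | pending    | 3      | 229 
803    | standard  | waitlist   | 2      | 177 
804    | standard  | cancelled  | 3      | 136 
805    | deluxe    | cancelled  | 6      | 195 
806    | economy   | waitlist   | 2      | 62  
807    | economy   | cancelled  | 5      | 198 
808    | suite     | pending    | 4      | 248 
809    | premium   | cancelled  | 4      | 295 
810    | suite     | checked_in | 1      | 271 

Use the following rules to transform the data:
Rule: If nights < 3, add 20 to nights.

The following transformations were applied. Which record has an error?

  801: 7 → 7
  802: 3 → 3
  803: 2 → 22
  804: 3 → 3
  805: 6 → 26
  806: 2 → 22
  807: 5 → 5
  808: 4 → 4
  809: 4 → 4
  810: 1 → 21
Record 805 has an error. The correct transformed value should be 6, not 26.

Step 1: Check each record against the rule
Step 2: Record 805 has nights = 6
Step 3: Since 6 >= 3, the bonus should not have been applied
Step 4: Correct value = 6, but claimed value = 26
Conclusion: Record 805 has the error.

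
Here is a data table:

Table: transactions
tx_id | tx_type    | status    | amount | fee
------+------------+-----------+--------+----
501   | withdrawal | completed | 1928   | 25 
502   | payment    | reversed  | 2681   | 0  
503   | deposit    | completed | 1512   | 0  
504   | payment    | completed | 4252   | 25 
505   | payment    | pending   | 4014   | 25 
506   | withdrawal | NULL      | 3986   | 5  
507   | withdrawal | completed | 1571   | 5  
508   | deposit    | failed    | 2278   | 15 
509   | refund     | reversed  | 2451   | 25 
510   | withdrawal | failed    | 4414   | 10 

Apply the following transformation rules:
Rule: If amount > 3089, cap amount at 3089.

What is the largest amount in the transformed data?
3089

Step 1: Original maximum amount = 4414
Step 2: Apply cap at 3089
Step 3: 4 records had amount > 3089 and were capped
Step 4: Maximum after transformation = 3089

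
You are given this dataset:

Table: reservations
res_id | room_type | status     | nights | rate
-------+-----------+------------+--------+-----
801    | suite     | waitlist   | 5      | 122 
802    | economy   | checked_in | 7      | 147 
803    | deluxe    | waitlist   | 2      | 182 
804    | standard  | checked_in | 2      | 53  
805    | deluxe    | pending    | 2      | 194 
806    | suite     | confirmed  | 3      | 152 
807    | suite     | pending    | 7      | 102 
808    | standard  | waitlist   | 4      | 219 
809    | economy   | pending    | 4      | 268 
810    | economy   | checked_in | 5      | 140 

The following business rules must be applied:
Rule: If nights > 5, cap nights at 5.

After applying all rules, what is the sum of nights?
37

Step 1: 2 records have nights > 5
Step 2: These records originally summed to 14
Step 3: After capping: 2 × 5 = 10
Step 4: Unaffected records sum: 27
Step 5: Final sum = 10 + 27 = 37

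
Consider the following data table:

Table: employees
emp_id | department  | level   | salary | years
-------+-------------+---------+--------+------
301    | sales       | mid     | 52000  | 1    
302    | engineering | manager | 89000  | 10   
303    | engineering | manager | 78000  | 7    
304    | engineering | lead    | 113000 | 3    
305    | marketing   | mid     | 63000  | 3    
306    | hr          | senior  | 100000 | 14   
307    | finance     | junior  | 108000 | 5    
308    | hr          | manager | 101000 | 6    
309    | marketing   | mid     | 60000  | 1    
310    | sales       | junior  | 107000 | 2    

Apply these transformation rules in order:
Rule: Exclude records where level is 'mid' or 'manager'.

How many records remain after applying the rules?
4

Step 1: Count records to exclude
  - 3 (mid) + 3 (manager) = 6 records
Step 2: Total records: 10
Step 3: Remaining = 10 - 6 = 4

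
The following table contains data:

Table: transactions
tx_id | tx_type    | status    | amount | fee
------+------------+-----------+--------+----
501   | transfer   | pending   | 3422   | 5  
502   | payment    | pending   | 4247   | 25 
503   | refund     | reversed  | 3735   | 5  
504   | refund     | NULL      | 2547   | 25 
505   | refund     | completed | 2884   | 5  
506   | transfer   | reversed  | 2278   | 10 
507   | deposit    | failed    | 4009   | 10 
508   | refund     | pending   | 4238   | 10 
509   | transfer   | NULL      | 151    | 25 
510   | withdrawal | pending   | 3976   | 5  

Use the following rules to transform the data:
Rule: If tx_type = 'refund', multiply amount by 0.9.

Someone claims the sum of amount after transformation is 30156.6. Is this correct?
No, the correct result is 30146.6.

Step 1: Calculate the correct sum after transformation
Step 2: Apply multiplier 0.9 to records where tx_type = 'refund'
Step 3: Correct result = 30146.6
Step 4: Claimed result = 30156.6
Step 5: 30146.6 ≠ 30156.6
Conclusion: The claimed result is incorrect. The correct answer is 30146.6.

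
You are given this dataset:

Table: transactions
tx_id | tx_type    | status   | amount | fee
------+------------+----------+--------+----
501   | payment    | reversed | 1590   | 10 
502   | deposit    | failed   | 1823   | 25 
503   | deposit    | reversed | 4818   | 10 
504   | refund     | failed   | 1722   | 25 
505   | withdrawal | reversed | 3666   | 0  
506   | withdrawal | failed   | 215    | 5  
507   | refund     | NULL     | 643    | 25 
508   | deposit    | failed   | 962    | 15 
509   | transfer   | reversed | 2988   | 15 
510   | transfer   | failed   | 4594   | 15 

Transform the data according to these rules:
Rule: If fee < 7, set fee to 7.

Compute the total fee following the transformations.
154

Step 1: 2 records have fee < 7
Step 2: These records originally summed to 5
Step 3: After setting to minimum: 2 × 7 = 14
Step 4: Unaffected records sum: 140
Step 5: Final sum = 14 + 140 = 154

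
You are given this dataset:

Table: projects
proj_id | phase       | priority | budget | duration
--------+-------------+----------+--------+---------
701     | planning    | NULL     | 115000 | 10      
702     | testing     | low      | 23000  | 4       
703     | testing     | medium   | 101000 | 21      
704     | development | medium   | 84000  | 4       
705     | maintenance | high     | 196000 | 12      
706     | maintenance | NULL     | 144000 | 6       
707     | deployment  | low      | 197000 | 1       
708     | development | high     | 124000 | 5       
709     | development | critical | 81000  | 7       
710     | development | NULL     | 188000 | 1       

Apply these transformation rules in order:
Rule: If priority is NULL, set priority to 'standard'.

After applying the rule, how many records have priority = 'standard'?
3

Step 1: Count records where priority IS NULL
Step 2: Found 3 records with NULL priority
Step 3: These records will have priority set to 'standard'
Step 4: Records already having priority = 'standard': 0
Step 5: Answer: 3 + 0 = 3 records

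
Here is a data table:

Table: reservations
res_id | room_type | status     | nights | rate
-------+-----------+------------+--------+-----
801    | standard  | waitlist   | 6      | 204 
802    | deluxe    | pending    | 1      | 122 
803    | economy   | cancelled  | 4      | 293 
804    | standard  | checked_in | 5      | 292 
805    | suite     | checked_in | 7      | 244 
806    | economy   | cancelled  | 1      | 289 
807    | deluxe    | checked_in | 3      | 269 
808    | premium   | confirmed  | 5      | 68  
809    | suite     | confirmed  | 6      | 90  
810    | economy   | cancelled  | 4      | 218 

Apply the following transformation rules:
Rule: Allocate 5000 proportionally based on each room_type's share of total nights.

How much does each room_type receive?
deluxe: 476.19, economy: 1071.43, premium: 595.24, standard: 1309.52, suite: 1547.62

Step 1: Calculate total nights = 42
Step 2: Calculate each room_type's proportion:
  deluxe: 4/42 = 9.52% → 476.19
  economy: 9/42 = 21.43% → 1071.43
  premium: 5/42 = 11.90% → 595.24
  standard: 11/42 = 26.19% → 1309.52
  suite: 13/42 = 30.95% → 1547.62
Step 3: Verify: sum of allocations ≈ 5000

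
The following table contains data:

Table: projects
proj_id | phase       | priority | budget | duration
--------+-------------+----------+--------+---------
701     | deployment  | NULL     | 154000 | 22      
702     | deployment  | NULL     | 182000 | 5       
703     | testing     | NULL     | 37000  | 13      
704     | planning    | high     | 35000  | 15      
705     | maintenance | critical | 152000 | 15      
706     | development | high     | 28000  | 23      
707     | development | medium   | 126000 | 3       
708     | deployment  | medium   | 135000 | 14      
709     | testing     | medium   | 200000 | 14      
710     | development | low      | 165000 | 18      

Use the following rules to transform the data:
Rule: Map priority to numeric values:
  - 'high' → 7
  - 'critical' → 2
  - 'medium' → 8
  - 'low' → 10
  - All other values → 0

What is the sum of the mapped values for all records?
50

Step 1: Apply mapping to each record
Step 2: Count by status:
  'high': 2 records × 7 = 14
  'critical': 1 records × 2 = 2
  'medium': 3 records × 8 = 24
  'low': 1 records × 10 = 10
Step 3: Sum all mapped values = 50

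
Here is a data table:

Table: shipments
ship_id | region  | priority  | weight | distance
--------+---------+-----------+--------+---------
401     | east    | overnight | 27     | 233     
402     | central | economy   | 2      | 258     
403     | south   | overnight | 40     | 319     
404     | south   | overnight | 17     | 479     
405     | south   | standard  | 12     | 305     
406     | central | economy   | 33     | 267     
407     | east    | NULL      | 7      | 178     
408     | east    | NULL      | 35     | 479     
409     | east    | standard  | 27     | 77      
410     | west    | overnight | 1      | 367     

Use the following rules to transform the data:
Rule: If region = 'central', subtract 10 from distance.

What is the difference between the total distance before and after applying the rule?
20

Step 1: Original sum of distance = 2962
Step 2: 2 records have region = 'central'
Step 3: Each affected record changes by -10
Step 4: Total change = 2 × -10 = -20
Step 5: New sum = 2962 + -20 = 2942
Step 6: Difference = |2942 - 2962| = 20
        (Sum decreased by 20)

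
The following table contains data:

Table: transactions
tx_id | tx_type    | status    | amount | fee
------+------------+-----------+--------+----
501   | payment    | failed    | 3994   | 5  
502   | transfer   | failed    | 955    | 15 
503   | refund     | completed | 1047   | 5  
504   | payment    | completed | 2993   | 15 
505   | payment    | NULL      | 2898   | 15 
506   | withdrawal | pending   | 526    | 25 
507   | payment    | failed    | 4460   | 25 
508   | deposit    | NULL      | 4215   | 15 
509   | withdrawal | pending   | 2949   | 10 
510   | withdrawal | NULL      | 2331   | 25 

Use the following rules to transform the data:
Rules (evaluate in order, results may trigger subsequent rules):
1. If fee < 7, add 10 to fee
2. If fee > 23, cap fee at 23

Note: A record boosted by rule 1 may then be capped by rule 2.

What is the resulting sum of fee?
169

Step 1: Apply rule 1 to records with fee < 7
  - 2 records get bonus of 10
  - Of these, 0 records then exceed 23 and get capped
Step 2: Apply rule 2 to records with fee > 23
  - 3 records (original) are capped
Step 3: Calculate final sum = 169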